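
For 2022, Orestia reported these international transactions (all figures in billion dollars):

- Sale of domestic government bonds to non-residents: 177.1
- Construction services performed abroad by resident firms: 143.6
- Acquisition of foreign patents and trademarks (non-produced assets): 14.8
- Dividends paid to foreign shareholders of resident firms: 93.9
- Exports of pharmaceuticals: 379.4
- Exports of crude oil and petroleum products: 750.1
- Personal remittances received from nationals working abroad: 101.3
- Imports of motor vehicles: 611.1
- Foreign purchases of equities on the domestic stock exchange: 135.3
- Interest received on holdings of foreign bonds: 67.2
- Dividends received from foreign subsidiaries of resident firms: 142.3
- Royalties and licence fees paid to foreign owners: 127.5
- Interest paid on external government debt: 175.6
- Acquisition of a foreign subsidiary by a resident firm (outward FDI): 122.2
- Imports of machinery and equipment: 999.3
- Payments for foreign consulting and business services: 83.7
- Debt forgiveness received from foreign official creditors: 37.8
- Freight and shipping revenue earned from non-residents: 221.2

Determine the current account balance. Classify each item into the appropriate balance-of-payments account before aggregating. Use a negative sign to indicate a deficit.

-286.0

Goods: 750.1 - 611.1 + 379.4 - 999.3 = -480.9
Services: -127.5 + 221.2 - 83.7 + 143.6 = 153.6
Primary income: -175.6 - 93.9 + 142.3 + 67.2 = -60.0
Secondary income: 101.3
Current account = (-480.9) + 153.6 + (-60.0) + 101.3 = -286.0
(Excluded from the current account — financial account: sale of domestic government bonds to non-residents 177.1, foreign purchases of equities on the domestic stock exchange 135.3, acquisition of a foreign subsidiary by a resident firm (outward FDI) 122.2; capital account: acquisition of foreign patents and trademarks (non-produced assets) 14.8, debt forgiveness received from foreign official creditors 37.8.)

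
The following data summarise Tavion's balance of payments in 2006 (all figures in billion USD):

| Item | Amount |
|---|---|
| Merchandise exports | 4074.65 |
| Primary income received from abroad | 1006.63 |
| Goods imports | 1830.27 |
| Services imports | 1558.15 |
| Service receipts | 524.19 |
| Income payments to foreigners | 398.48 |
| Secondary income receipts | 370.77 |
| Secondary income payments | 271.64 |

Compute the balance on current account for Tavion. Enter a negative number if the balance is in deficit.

Goods balance = 4074.65 - 1830.27 = 2244.38
Services balance = 524.19 - 1558.15 = -1033.96
Trade balance (goods + services) = 2244.38 + (-1033.96) = 1210.42
Net primary income = 1006.63 - 398.48 = 608.15
Net secondary income = 370.77 - 271.64 = 99.13
Current account = 1210.42 + 608.15 + 99.13 = 1917.70

1917.70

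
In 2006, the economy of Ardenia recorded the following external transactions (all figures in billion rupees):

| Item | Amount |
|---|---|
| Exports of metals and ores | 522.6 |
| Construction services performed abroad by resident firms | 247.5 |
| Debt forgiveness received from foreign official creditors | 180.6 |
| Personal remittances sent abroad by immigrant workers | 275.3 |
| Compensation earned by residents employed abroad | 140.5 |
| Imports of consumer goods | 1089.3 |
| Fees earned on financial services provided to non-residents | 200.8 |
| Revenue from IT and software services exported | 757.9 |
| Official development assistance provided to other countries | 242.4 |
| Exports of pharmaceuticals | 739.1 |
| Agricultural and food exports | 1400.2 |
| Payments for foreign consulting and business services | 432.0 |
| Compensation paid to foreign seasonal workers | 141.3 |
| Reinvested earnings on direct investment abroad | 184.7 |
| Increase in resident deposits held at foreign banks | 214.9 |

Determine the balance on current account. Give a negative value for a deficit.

2013.0

Goods: 1400.2 + 739.1 - 1089.3 + 522.6 = 1572.6
Services: -432.0 + 757.9 + 247.5 + 200.8 = 774.2
Primary income: 184.7 - 141.3 + 140.5 = 183.9
Secondary income: -242.4 - 275.3 = -517.7
Current account = 1572.6 + 774.2 + 183.9 + (-517.7) = 2013.0
(Excluded from the current account — capital account: debt forgiveness received from foreign official creditors 180.6; financial account: increase in resident deposits held at foreign banks 214.9.)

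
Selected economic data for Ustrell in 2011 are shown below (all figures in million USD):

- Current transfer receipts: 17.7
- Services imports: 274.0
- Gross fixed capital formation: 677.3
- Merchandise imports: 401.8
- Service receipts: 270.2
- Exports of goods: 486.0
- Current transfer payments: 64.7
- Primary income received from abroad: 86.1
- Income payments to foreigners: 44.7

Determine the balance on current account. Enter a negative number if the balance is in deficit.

Goods balance = 486.0 - 401.8 = 84.2
Services balance = 270.2 - 274.0 = -3.8
Trade balance (goods + services) = 84.2 + (-3.8) = 80.4
Net primary income = 86.1 - 44.7 = 41.4
Net secondary income = 17.7 - 64.7 = -47.0
Current account = 80.4 + 41.4 + (-47.0) = 74.8

74.8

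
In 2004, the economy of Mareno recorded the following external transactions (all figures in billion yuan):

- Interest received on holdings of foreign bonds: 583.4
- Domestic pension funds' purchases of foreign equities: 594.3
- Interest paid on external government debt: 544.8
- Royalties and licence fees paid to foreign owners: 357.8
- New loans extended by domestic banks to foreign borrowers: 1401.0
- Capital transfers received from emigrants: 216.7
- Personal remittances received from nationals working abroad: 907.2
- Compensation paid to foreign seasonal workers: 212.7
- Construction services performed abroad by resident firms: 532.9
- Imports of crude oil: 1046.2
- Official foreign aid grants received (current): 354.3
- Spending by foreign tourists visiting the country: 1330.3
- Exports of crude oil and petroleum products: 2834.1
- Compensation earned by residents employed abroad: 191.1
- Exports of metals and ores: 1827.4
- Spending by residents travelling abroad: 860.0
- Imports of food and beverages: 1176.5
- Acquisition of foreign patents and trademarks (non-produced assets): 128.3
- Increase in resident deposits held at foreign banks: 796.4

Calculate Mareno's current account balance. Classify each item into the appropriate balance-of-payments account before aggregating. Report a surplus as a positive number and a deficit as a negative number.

4362.7

Goods: 2834.1 - 1176.5 - 1046.2 + 1827.4 = 2438.8
Services: -860.0 + 1330.3 - 357.8 + 532.9 = 645.4
Primary income: -212.7 + 191.1 - 544.8 + 583.4 = 17.0
Secondary income: 354.3 + 907.2 = 1261.5
Current account = 2438.8 + 645.4 + 17.0 + 1261.5 = 4362.7
(Excluded from the current account — financial account: domestic pension funds' purchases of foreign equities 594.3, new loans extended by domestic banks to foreign borrowers 1401.0, increase in resident deposits held at foreign banks 796.4; capital account: capital transfers received from emigrants 216.7, acquisition of foreign patents and trademarks (non-produced assets) 128.3.)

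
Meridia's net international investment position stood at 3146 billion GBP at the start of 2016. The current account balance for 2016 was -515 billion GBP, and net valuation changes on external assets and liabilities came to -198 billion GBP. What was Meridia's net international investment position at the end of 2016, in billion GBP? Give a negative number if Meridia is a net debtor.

Change in NIIP = current account + net valuation change = -515 + (-198) = -713
End-of-year NIIP = 3146 + (-713) = 2433

2433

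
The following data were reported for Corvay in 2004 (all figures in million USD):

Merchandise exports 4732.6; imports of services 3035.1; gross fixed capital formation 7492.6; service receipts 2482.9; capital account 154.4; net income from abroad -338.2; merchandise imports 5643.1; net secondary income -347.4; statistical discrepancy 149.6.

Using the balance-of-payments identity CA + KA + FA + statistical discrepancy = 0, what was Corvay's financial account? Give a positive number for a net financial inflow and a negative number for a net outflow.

Goods balance = 4732.6 - 5643.1 = -910.5
Services balance = 2482.9 - 3035.1 = -552.2
Trade balance (goods + services) = -910.5 + (-552.2) = -1462.7
Net primary income = -338.2
Net secondary income = -347.4
Current account = -1462.7 + (-338.2) + (-347.4) = -2148.3
Financial account = -(-2148.3 + 154.4 + 149.6) = 1844.3

1844.3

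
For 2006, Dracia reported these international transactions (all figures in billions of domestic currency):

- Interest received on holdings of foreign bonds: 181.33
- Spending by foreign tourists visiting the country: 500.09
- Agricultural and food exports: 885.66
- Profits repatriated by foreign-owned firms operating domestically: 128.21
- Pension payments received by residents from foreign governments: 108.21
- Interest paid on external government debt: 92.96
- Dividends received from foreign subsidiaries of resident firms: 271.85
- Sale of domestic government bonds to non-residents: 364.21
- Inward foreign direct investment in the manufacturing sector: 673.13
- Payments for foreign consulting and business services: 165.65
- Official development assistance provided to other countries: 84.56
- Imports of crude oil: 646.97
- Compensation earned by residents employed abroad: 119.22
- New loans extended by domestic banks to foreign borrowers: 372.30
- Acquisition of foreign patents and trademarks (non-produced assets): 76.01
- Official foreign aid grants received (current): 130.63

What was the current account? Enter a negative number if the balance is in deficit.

Goods: 885.66 - 646.97 = 238.69
Services: -165.65 + 500.09 = 334.44
Primary income: -92.96 + 119.22 + 271.85 - 128.21 + 181.33 = 351.23
Secondary income: -84.56 + 108.21 + 130.63 = 154.28
Current account = 238.69 + 334.44 + 351.23 + 154.28 = 1078.64
(Excluded from the current account — financial account: sale of domestic government bonds to non-residents 364.21, inward foreign direct investment in the manufacturing sector 673.13, new loans extended by domestic banks to foreign borrowers 372.30; capital account: acquisition of foreign patents and trademarks (non-produced assets) 76.01.)

1078.64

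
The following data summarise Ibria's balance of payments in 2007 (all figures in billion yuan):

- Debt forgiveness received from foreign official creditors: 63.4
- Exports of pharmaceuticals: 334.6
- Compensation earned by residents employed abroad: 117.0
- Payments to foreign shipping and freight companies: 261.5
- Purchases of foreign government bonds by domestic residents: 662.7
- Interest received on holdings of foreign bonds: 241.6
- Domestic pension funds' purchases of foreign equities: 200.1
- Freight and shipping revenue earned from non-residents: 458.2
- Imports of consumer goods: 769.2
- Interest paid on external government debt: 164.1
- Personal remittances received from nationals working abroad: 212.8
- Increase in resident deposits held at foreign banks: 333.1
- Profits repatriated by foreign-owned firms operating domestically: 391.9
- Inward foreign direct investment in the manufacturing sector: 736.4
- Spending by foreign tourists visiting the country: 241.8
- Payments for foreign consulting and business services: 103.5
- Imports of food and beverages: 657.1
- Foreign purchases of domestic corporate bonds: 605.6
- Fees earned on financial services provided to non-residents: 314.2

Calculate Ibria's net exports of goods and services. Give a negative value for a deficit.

Goods: 334.6 - 657.1 - 769.2 = -1091.7
Services: 458.2 - 261.5 - 103.5 + 314.2 + 241.8 = 649.2
Trade balance = -1091.7 + 649.2 = -442.5
(Excluded from the trade balance — capital account: debt forgiveness received from foreign official creditors 63.4; primary income: compensation earned by residents employed abroad 117.0, interest received on holdings of foreign bonds 241.6, interest paid on external government debt 164.1, profits repatriated by foreign-owned firms operating domestically 391.9; financial account: purchases of foreign government bonds by domestic residents 662.7, domestic pension funds' purchases of foreign equities 200.1, increase in resident deposits held at foreign banks 333.1, inward foreign direct investment in the manufacturing sector 736.4, foreign purchases of domestic corporate bonds 605.6; secondary income: personal remittances received from nationals working abroad 212.8.)

-442.5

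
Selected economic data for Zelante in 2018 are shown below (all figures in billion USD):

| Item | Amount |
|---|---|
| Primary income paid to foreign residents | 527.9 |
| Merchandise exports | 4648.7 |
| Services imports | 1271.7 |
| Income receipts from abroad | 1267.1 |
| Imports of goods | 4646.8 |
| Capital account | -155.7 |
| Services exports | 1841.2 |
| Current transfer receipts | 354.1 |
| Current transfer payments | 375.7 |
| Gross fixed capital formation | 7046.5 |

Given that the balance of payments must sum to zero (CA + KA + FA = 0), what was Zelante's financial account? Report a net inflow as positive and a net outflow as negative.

-1133.3

Goods balance = 4648.7 - 4646.8 = 1.9
Services balance = 1841.2 - 1271.7 = 569.5
Trade balance (goods + services) = 1.9 + 569.5 = 571.4
Net primary income = 1267.1 - 527.9 = 739.2
Net secondary income = 354.1 - 375.7 = -21.6
Current account = 571.4 + 739.2 + (-21.6) = 1289.0
Financial account = -(1289.0 + (-155.7)) = -1133.3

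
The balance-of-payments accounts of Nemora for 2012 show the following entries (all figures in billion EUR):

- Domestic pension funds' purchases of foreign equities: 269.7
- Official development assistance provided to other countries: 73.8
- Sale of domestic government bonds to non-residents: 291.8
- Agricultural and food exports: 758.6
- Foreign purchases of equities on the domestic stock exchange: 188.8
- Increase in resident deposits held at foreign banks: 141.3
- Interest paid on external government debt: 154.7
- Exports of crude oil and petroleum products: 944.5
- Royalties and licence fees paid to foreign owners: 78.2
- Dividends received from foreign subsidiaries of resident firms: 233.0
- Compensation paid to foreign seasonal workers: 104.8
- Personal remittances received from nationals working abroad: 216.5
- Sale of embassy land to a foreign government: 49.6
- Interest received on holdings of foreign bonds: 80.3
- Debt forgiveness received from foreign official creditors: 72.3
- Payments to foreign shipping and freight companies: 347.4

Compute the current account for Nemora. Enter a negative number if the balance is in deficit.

Goods: 944.5 + 758.6 = 1703.1
Services: -347.4 - 78.2 = -425.6
Primary income: -154.7 + 80.3 - 104.8 + 233.0 = 53.8
Secondary income: 216.5 - 73.8 = 142.7
Current account = 1703.1 + (-425.6) + 53.8 + 142.7 = 1474.0
(Excluded from the current account — financial account: domestic pension funds' purchases of foreign equities 269.7, sale of domestic government bonds to non-residents 291.8, foreign purchases of equities on the domestic stock exchange 188.8, increase in resident deposits held at foreign banks 141.3; capital account: sale of embassy land to a foreign government 49.6, debt forgiveness received from foreign official creditors 72.3.)

1474.0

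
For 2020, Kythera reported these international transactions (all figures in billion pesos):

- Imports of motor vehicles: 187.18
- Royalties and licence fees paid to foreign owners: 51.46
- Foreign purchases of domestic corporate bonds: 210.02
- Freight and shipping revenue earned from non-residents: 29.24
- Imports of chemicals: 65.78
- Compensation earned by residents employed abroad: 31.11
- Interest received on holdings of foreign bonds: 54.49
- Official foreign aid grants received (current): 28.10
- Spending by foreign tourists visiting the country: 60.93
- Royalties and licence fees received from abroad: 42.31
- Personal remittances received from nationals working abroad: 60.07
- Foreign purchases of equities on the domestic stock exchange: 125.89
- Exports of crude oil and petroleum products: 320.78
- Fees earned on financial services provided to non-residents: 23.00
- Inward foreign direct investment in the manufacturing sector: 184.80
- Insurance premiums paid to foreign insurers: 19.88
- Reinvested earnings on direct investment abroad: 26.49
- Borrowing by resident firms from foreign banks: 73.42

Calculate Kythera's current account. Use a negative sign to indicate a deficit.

352.22

Goods: 320.78 - 65.78 - 187.18 = 67.82
Services: 29.24 + 60.93 + 42.31 + 23.00 - 51.46 - 19.88 = 84.14
Primary income: 54.49 + 31.11 + 26.49 = 112.09
Secondary income: 60.07 + 28.10 = 88.17
Current account = 67.82 + 84.14 + 112.09 + 88.17 = 352.22
(Excluded from the current account — financial account: foreign purchases of domestic corporate bonds 210.02, foreign purchases of equities on the domestic stock exchange 125.89, inward foreign direct investment in the manufacturing sector 184.80, borrowing by resident firms from foreign banks 73.42.)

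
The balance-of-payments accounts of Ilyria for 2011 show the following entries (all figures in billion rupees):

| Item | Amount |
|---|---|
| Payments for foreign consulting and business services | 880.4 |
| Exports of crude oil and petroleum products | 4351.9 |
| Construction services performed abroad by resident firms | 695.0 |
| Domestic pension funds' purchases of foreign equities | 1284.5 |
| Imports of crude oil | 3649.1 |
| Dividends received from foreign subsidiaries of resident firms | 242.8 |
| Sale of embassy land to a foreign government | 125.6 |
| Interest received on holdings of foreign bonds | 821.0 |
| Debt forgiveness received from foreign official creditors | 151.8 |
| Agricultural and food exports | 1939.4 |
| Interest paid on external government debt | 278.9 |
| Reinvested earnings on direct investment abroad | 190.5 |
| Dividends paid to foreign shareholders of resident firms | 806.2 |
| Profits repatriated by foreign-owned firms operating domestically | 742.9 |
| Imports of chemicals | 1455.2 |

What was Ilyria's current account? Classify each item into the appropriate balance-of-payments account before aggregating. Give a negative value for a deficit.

427.9

Goods: 1939.4 - 1455.2 - 3649.1 + 4351.9 = 1187.0
Services: 695.0 - 880.4 = -185.4
Primary income: -806.2 + 821.0 + 190.5 - 742.9 - 278.9 + 242.8 = -573.7
Current account = 1187.0 + (-185.4) + (-573.7) = 427.9
(Excluded from the current account — financial account: domestic pension funds' purchases of foreign equities 1284.5; capital account: sale of embassy land to a foreign government 125.6, debt forgiveness received from foreign official creditors 151.8.)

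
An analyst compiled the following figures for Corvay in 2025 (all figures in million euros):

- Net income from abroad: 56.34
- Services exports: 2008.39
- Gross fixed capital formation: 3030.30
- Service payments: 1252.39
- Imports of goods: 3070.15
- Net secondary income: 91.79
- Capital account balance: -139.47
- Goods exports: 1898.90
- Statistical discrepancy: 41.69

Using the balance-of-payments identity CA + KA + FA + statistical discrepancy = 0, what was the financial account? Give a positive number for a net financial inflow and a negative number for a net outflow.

364.90

Goods balance = 1898.90 - 3070.15 = -1171.25
Services balance = 2008.39 - 1252.39 = 756.00
Trade balance (goods + services) = -1171.25 + 756.00 = -415.25
Net primary income = 56.34
Net secondary income = 91.79
Current account = -415.25 + 56.34 + 91.79 = -267.12
Financial account = -(-267.12 + (-139.47) + 41.69) = 364.90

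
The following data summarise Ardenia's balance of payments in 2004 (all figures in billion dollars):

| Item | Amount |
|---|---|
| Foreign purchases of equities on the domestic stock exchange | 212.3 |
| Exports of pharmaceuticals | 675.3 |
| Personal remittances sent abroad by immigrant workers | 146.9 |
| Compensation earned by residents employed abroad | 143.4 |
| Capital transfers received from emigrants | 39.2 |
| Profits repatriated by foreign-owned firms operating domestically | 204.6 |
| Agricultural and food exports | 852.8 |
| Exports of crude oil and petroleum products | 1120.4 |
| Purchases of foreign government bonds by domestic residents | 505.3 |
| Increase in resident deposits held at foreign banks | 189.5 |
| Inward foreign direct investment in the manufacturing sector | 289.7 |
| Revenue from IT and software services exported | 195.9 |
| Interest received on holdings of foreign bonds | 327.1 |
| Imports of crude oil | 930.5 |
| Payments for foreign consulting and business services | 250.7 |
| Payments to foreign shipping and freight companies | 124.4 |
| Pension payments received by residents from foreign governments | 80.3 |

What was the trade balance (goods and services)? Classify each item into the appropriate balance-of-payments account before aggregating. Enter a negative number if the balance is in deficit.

Goods: 1120.4 + 852.8 + 675.3 - 930.5 = 1718.0
Services: -250.7 - 124.4 + 195.9 = -179.2
Trade balance = 1718.0 + (-179.2) = 1538.8
(Excluded from the trade balance — financial account: foreign purchases of equities on the domestic stock exchange 212.3, purchases of foreign government bonds by domestic residents 505.3, increase in resident deposits held at foreign banks 189.5, inward foreign direct investment in the manufacturing sector 289.7; secondary income: personal remittances sent abroad by immigrant workers 146.9, pension payments received by residents from foreign governments 80.3; primary income: compensation earned by residents employed abroad 143.4, profits repatriated by foreign-owned firms operating domestically 204.6, interest received on holdings of foreign bonds 327.1; capital account: capital transfers received from emigrants 39.2.)

1538.8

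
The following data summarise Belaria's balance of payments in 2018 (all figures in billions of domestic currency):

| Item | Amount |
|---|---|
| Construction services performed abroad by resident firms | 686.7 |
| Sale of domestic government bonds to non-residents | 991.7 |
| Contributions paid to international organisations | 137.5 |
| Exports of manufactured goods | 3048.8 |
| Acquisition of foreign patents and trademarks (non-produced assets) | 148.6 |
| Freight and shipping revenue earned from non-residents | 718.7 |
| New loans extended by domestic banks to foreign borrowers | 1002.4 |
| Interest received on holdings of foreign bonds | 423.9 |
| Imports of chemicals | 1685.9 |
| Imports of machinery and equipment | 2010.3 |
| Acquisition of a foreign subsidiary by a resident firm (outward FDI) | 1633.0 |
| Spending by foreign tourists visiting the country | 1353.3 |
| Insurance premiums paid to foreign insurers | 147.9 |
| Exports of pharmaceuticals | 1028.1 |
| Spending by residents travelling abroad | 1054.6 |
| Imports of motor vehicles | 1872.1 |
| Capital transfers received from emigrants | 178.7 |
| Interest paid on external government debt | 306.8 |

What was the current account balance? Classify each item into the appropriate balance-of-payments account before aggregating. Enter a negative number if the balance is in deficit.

44.4

Goods: -2010.3 + 3048.8 - 1685.9 - 1872.1 + 1028.1 = -1491.4
Services: -1054.6 + 1353.3 + 686.7 - 147.9 + 718.7 = 1556.2
Primary income: 423.9 - 306.8 = 117.1
Secondary income: -137.5
Current account = (-1491.4) + 1556.2 + 117.1 + (-137.5) = 44.4
(Excluded from the current account — financial account: sale of domestic government bonds to non-residents 991.7, new loans extended by domestic banks to foreign borrowers 1002.4, acquisition of a foreign subsidiary by a resident firm (outward FDI) 1633.0; capital account: acquisition of foreign patents and trademarks (non-produced assets) 148.6, capital transfers received from emigrants 178.7.)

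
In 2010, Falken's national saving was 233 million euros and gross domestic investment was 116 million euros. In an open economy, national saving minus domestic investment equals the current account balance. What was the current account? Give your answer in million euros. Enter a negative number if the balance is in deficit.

117

CA = S - I = 233 - 116 = 117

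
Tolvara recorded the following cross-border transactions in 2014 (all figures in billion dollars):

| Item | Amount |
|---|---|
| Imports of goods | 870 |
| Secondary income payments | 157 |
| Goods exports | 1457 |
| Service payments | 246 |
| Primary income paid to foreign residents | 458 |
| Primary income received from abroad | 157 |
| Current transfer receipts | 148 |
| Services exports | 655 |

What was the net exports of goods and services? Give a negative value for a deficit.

Goods balance = 1457 - 870 = 587
Services balance = 655 - 246 = 409
Trade balance (goods + services) = 587 + 409 = 996

996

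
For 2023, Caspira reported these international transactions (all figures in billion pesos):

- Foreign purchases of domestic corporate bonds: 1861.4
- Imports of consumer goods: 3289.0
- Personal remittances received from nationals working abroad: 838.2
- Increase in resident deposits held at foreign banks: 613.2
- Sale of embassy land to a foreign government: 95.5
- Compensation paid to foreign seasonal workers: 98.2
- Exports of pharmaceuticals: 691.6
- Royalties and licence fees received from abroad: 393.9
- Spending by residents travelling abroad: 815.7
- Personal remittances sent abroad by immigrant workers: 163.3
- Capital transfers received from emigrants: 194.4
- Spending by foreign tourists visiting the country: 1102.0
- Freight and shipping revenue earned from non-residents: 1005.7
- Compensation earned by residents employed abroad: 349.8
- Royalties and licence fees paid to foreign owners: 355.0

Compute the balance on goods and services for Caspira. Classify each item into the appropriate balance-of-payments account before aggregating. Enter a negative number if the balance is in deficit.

-1266.5

Goods: 691.6 - 3289.0 = -2597.4
Services: 1005.7 + 1102.0 - 815.7 - 355.0 + 393.9 = 1330.9
Trade balance = -2597.4 + 1330.9 = -1266.5
(Excluded from the trade balance — financial account: foreign purchases of domestic corporate bonds 1861.4, increase in resident deposits held at foreign banks 613.2; secondary income: personal remittances received from nationals working abroad 838.2, personal remittances sent abroad by immigrant workers 163.3; capital account: sale of embassy land to a foreign government 95.5, capital transfers received from emigrants 194.4; primary income: compensation paid to foreign seasonal workers 98.2, compensation earned by residents employed abroad 349.8.)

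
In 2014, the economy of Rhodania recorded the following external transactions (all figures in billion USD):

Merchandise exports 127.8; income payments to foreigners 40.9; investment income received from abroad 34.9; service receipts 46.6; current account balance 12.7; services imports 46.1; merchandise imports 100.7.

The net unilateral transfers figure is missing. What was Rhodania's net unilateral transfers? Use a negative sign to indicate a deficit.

Current account = goods balance + services balance + net primary income + net secondary income
Sum of the known components = 21.6
Net unilateral transfers = CA - (known components) = 12.7 - 21.6 = -8.9

-8.9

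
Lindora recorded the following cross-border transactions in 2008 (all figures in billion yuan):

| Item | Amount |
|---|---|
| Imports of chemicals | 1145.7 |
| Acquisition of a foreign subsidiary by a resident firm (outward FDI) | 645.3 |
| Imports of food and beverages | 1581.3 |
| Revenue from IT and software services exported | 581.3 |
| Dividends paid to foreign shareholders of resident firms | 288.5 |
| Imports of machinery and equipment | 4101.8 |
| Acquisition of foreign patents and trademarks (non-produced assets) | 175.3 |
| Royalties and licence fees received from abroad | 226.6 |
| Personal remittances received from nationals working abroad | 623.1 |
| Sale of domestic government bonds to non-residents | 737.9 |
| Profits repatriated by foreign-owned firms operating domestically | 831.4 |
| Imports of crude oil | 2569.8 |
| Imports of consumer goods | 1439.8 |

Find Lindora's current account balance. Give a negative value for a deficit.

-10527.3

Goods: -4101.8 - 1581.3 - 1439.8 - 2569.8 - 1145.7 = -10838.4
Services: 226.6 + 581.3 = 807.9
Primary income: -288.5 - 831.4 = -1119.9
Secondary income: 623.1
Current account = (-10838.4) + 807.9 + (-1119.9) + 623.1 = -10527.3
(Excluded from the current account — financial account: acquisition of a foreign subsidiary by a resident firm (outward FDI) 645.3, sale of domestic government bonds to non-residents 737.9; capital account: acquisition of foreign patents and trademarks (non-produced assets) 175.3.)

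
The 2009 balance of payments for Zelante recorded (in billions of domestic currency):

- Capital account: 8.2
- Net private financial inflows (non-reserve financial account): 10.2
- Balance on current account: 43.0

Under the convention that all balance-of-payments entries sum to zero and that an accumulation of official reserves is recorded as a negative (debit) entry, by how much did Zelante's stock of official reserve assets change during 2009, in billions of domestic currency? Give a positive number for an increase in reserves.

61.4

Official reserve transactions balance = -(43.0 + 8.2 + 10.2) = -61.4
An accumulation of reserves is recorded as a debit (negative entry), so the change in the stock of reserves is the negative of that balance.
Change in official reserves = -(-61.4) = 61.4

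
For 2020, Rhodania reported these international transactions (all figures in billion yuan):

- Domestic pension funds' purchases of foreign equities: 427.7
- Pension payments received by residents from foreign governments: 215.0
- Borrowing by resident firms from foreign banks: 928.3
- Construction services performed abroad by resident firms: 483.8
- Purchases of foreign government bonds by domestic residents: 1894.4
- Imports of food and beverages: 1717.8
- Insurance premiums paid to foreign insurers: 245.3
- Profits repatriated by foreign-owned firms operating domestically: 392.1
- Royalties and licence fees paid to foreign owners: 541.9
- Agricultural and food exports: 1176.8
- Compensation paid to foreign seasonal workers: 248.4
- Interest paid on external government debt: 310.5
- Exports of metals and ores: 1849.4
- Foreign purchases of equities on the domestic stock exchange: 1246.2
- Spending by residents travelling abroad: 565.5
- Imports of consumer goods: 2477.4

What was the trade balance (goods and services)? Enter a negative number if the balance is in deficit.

-2037.9

Goods: -2477.4 - 1717.8 + 1176.8 + 1849.4 = -1169.0
Services: -565.5 - 245.3 - 541.9 + 483.8 = -868.9
Trade balance = -1169.0 + (-868.9) = -2037.9
(Excluded from the trade balance — financial account: domestic pension funds' purchases of foreign equities 427.7, borrowing by resident firms from foreign banks 928.3, purchases of foreign government bonds by domestic residents 1894.4, foreign purchases of equities on the domestic stock exchange 1246.2; secondary income: pension payments received by residents from foreign governments 215.0; primary income: profits repatriated by foreign-owned firms operating domestically 392.1, compensation paid to foreign seasonal workers 248.4, interest paid on external government debt 310.5.)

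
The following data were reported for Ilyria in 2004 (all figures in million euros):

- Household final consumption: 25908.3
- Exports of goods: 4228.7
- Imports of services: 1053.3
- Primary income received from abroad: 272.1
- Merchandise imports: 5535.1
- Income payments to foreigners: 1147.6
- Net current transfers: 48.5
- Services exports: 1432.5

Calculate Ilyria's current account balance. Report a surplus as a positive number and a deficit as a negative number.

-1754.2

Goods balance = 4228.7 - 5535.1 = -1306.4
Services balance = 1432.5 - 1053.3 = 379.2
Trade balance (goods + services) = -1306.4 + 379.2 = -927.2
Net primary income = 272.1 - 1147.6 = -875.5
Net secondary income = 48.5
Current account = -927.2 + (-875.5) + 48.5 = -1754.2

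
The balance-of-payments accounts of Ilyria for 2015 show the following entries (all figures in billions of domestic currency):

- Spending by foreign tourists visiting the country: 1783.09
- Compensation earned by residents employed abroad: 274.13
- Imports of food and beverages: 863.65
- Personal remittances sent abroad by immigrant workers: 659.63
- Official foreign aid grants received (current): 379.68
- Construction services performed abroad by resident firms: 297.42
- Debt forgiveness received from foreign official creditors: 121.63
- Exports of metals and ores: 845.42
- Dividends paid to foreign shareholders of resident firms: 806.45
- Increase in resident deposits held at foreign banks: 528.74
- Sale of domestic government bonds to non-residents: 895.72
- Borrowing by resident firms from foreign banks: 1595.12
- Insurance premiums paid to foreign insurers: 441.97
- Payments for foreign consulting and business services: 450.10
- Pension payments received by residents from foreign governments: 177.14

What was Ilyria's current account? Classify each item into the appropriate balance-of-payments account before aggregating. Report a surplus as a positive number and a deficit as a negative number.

535.08

Goods: -863.65 + 845.42 = -18.23
Services: -441.97 - 450.10 + 1783.09 + 297.42 = 1188.44
Primary income: -806.45 + 274.13 = -532.32
Secondary income: 379.68 + 177.14 - 659.63 = -102.81
Current account = (-18.23) + 1188.44 + (-532.32) + (-102.81) = 535.08
(Excluded from the current account — capital account: debt forgiveness received from foreign official creditors 121.63; financial account: increase in resident deposits held at foreign banks 528.74, sale of domestic government bonds to non-residents 895.72, borrowing by resident firms from foreign banks 1595.12.)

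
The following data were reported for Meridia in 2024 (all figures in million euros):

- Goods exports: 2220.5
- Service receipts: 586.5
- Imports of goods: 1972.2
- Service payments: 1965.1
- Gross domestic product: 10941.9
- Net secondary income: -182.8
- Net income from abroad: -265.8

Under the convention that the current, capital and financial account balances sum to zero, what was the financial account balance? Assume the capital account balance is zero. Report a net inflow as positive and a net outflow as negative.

1578.9

Goods balance = 2220.5 - 1972.2 = 248.3
Services balance = 586.5 - 1965.1 = -1378.6
Trade balance (goods + services) = 248.3 + (-1378.6) = -1130.3
Net primary income = -265.8
Net secondary income = -182.8
Current account = -1130.3 + (-265.8) + (-182.8) = -1578.9
Financial account = -(-1578.9) = 1578.9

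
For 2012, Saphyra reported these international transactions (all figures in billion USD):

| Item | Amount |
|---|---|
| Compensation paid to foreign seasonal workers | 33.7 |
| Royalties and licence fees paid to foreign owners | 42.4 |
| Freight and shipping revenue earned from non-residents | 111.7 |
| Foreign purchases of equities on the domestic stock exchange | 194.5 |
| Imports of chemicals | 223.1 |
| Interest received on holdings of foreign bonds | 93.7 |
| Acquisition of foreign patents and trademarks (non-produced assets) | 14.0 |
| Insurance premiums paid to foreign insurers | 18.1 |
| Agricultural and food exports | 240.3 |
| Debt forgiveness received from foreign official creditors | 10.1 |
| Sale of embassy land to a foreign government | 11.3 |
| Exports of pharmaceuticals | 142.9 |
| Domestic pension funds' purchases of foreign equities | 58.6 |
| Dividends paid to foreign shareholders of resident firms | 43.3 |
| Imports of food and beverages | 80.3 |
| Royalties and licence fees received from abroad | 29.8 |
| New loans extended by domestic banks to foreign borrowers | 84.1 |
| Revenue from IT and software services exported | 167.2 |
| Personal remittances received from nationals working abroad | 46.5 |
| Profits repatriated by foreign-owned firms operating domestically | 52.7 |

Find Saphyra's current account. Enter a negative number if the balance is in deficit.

Goods: -80.3 - 223.1 + 142.9 + 240.3 = 79.8
Services: -42.4 - 18.1 + 29.8 + 167.2 + 111.7 = 248.2
Primary income: -52.7 - 43.3 + 93.7 - 33.7 = -36.0
Secondary income: 46.5
Current account = 79.8 + 248.2 + (-36.0) + 46.5 = 338.5
(Excluded from the current account — financial account: foreign purchases of equities on the domestic stock exchange 194.5, domestic pension funds' purchases of foreign equities 58.6, new loans extended by domestic banks to foreign borrowers 84.1; capital account: acquisition of foreign patents and trademarks (non-produced assets) 14.0, debt forgiveness received from foreign official creditors 10.1, sale of embassy land to a foreign government 11.3.)

338.5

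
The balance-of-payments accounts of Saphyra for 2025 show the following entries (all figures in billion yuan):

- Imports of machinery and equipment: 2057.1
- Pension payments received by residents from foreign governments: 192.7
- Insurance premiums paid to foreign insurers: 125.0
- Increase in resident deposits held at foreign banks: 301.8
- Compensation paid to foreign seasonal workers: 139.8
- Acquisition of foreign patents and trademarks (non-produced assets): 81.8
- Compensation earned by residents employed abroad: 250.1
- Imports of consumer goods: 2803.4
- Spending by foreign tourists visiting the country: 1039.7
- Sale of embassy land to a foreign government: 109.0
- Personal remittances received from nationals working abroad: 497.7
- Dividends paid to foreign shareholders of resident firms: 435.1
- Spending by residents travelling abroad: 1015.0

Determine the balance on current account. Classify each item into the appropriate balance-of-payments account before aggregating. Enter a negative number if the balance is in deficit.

Goods: -2803.4 - 2057.1 = -4860.5
Services: 1039.7 - 125.0 - 1015.0 = -100.3
Primary income: -139.8 + 250.1 - 435.1 = -324.8
Secondary income: 497.7 + 192.7 = 690.4
Current account = (-4860.5) + (-100.3) + (-324.8) + 690.4 = -4595.2
(Excluded from the current account — financial account: increase in resident deposits held at foreign banks 301.8; capital account: acquisition of foreign patents and trademarks (non-produced assets) 81.8, sale of embassy land to a foreign government 109.0.)

-4595.2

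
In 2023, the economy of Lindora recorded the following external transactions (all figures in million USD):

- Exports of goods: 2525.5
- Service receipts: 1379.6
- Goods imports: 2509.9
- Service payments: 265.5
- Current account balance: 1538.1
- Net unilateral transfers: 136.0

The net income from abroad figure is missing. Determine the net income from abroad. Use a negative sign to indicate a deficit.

Current account = goods balance + services balance + net primary income + net secondary income
Sum of the known components = 1265.7
Net income from abroad = CA - (known components) = 1538.1 - 1265.7 = 272.4

272.4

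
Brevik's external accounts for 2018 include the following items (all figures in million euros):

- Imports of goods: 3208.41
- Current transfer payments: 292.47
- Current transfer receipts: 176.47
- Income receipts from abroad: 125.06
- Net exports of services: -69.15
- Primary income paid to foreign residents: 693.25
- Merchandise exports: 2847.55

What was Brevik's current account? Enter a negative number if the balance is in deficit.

-1114.20

Goods balance = 2847.55 - 3208.41 = -360.86
Services balance = -69.15
Trade balance (goods + services) = -360.86 + (-69.15) = -430.01
Net primary income = 125.06 - 693.25 = -568.19
Net secondary income = 176.47 - 292.47 = -116.00
Current account = -430.01 + (-568.19) + (-116.00) = -1114.20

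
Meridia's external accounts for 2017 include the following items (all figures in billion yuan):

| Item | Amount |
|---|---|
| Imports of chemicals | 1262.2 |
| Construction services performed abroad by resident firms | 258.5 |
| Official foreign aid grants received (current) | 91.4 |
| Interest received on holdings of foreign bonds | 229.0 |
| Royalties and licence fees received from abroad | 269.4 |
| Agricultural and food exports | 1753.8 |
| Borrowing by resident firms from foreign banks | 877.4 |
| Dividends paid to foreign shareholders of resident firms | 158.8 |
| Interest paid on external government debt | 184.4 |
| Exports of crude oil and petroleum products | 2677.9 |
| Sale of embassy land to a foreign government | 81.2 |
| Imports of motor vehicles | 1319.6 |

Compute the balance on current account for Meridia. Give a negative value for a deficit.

2355.0

Goods: 1753.8 - 1319.6 + 2677.9 - 1262.2 = 1849.9
Services: 258.5 + 269.4 = 527.9
Primary income: 229.0 - 184.4 - 158.8 = -114.2
Secondary income: 91.4
Current account = 1849.9 + 527.9 + (-114.2) + 91.4 = 2355.0
(Excluded from the current account — financial account: borrowing by resident firms from foreign banks 877.4; capital account: sale of embassy land to a foreign government 81.2.)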